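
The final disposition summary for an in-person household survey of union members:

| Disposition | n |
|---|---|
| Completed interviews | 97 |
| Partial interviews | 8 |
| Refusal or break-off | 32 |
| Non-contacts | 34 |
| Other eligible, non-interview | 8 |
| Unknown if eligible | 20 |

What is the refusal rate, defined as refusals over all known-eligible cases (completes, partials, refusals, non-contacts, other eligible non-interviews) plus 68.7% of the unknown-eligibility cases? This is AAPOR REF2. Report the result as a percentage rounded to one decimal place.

16.6%

Numerator: 32
Determined eligible: 97 + 8 + 32 + 34 + 8 = 179
e × U: 0.6870 × 20 = 13.74
Denom: 179 + 13.74 = 192.74
REF2 = 32 / 192.74 = 0.1660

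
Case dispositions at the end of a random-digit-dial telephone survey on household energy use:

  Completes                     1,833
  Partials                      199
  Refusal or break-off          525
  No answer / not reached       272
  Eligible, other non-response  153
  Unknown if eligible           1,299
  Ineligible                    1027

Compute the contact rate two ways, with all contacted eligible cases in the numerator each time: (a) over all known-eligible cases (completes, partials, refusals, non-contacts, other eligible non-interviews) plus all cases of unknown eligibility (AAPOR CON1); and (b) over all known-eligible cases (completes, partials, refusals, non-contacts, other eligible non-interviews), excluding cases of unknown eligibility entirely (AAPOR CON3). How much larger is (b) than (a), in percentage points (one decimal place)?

Top = 1833 + 199 + 525 + 153 = 2710
Base = 1833 + 199 + 525 + 272 + 153 + 1299 = 4281
CON1 = 2710 / 4281 = 0.6330
Base = 1833 + 199 + 525 + 272 + 153 = 2982
CON3 = 2710 / 2982 = 0.9088
Difference = 90.88 − 63.30 = 27.58 percentage points

27.6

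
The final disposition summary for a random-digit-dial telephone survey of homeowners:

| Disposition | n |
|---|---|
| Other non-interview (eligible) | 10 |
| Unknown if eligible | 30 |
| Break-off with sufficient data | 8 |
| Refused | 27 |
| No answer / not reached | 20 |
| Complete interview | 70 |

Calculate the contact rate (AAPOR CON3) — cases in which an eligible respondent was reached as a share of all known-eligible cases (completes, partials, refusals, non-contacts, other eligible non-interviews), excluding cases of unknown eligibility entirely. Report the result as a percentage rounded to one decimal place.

Top = 70 + 8 + 27 + 10 = 115
Denom = 70 + 8 + 27 + 20 + 10 = 135
CON3 = 115 / 135 = 0.8519

85.2%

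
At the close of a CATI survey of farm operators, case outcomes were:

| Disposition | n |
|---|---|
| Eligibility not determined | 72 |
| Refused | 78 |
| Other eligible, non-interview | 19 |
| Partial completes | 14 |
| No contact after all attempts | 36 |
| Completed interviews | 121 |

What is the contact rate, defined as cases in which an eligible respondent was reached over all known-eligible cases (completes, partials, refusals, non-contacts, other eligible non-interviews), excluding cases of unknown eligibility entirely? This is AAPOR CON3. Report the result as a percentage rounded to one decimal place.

86.6%

Num = 121 + 14 + 78 + 19 = 232
Denom = 121 + 14 + 78 + 36 + 19 = 268
CON3 = 232 / 268 = 0.8657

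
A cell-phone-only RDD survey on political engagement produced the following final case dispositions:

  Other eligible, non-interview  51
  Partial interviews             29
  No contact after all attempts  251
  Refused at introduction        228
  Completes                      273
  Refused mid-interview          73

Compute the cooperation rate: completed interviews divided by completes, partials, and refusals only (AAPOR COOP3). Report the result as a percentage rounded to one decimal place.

Refusals = 228 + 73 = 301
Top = 273
Denominator = 273 + 29 + 301 = 603
COOP3 = 273 / 603 = 0.4527

45.3%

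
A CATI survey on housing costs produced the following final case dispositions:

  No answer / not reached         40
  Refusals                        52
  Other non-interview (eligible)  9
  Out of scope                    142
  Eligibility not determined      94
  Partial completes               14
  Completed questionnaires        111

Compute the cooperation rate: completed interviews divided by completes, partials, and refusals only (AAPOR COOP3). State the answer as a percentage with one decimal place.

Num → 111
Base → 111 + 14 + 52 = 177
COOP3 = 111 / 177 = 0.6271

62.7%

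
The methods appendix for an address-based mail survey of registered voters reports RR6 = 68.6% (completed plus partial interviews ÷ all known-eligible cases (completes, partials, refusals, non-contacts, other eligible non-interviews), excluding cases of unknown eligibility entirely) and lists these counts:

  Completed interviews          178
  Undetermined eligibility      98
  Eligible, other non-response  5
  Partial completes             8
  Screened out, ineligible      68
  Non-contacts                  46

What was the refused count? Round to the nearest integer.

Numerator → 178 + 8 = 186
RR6 = 186 / D = 0.686
D = 186 / 0.686 = 271.1
Remaining denominator categories sum to 237
refused = 271.1 − 237 ≈ 34

34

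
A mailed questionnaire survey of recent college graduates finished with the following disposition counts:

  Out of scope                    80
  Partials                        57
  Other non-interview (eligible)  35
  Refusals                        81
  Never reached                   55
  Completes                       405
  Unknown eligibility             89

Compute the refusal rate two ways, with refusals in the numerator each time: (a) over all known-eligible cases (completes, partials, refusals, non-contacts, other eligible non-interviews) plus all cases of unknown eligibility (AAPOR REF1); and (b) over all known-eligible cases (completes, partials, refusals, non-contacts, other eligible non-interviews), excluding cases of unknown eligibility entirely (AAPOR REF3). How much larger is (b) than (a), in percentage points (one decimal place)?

1.6

Top: 81
Denominator: 405 + 57 + 81 + 55 + 35 + 89 = 722
REF1 = 81 / 722 = 0.1122
Denominator: 405 + 57 + 81 + 55 + 35 = 633
REF3 = 81 / 633 = 0.1280
Difference = 12.80 − 11.22 = 1.58 percentage points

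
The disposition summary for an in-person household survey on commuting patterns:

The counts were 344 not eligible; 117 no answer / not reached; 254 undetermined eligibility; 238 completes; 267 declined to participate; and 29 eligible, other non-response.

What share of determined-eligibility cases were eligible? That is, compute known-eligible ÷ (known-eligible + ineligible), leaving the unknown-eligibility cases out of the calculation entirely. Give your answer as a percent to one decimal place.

65.4%

Eligible (known) = 238 + 267 + 117 + 29 = 651
e = 651 / (651 + 344) = 651 / 995 = 0.6543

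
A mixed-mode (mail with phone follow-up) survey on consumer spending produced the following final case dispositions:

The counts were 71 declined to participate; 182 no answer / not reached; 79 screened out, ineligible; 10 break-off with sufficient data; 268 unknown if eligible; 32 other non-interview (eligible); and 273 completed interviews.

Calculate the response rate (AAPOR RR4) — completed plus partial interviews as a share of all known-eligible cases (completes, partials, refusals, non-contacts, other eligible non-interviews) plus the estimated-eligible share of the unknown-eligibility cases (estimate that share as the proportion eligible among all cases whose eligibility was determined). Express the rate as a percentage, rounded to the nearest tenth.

35.2%

Num = 273 + 10 = 283
Determined eligible = 273 + 10 + 71 + 182 + 32 = 568
e = 568 / (568 + 79) = 568 / 647 = 0.8779
e × U = 0.8779 × 268 = 235.28
Base = 568 + 235.28 = 803.28
RR4 = 283 / 803.28 = 0.3523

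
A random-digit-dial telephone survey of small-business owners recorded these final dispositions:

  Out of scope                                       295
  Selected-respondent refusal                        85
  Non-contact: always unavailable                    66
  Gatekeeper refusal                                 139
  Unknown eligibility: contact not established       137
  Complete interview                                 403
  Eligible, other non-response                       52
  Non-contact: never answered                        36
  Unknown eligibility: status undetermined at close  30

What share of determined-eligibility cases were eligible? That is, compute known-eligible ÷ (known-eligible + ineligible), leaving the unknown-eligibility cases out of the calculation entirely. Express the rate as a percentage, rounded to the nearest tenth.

Declined to participate = 139 + 85 = 224
No answer / not reached = 36 + 66 = 102
Eligibility not determined = 137 + 30 = 167
Eligible (known) → 403 + 224 + 102 + 52 = 781
e = 781 / (781 + 295) = 781 / 1076 = 0.7258

72.6%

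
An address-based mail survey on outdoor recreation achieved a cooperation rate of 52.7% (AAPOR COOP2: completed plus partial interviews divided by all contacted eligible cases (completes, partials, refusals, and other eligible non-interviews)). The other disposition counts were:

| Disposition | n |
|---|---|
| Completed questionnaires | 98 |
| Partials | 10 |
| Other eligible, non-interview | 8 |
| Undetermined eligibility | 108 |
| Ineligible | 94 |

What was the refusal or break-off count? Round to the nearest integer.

89

Numerator = 98 + 10 = 108
COOP2 = 108 / D = 0.527
D = 108 / 0.527 = 204.9
Other denominator terms total 116
refusal or break-off = 204.9 − 116 ≈ 89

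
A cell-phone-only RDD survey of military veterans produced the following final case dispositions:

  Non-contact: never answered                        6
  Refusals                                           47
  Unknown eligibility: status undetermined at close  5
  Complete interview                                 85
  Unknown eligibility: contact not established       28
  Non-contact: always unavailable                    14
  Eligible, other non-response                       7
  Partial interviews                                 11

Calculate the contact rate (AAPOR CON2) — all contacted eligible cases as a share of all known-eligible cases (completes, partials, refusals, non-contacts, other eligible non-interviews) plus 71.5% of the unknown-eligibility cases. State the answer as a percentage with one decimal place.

No answer / not reached = 6 + 14 = 20
Undetermined eligibility = 28 + 5 = 33
Num = 85 + 11 + 47 + 7 = 150
Determined eligible = 85 + 11 + 47 + 20 + 7 = 170
Eligible share of unknowns = 0.7150 × 33 = 23.59
Denominator = 170 + 23.59 = 193.59
CON2 = 150 / 193.59 = 0.7748

77.5%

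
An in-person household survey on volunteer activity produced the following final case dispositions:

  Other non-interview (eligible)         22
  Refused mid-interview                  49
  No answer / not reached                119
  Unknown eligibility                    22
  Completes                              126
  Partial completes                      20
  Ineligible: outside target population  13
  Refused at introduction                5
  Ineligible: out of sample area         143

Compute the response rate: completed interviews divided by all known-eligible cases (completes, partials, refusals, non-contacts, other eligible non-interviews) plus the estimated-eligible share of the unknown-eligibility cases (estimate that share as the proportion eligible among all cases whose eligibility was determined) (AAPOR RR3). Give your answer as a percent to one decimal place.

35.4%

Declined to participate = 5 + 49 = 54
Out of scope = 13 + 143 = 156
Top → 126
Determined eligible → 126 + 20 + 54 + 119 + 22 = 341
e = 341 / (341 + 156) = 341 / 497 = 0.6861
Estimated eligible among unknowns → 0.6861 × 22 = 15.09
Base → 341 + 15.09 = 356.09
RR3 = 126 / 356.09 = 0.3538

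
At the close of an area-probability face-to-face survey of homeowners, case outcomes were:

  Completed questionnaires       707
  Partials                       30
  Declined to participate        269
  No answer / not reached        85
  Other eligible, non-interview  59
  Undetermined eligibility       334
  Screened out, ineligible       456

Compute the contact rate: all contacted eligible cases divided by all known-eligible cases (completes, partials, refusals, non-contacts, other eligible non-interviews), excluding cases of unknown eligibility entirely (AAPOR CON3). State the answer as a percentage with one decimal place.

92.6%

Top: 707 + 30 + 269 + 59 = 1065
Denom: 707 + 30 + 269 + 85 + 59 = 1150
CON3 = 1065 / 1150 = 0.9261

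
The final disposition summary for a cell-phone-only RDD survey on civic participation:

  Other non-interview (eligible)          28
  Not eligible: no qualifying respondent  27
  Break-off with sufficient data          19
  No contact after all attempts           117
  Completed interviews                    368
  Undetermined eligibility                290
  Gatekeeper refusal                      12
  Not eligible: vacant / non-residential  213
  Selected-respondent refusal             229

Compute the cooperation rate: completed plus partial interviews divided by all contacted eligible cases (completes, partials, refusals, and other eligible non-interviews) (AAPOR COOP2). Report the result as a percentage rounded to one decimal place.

Refused = 12 + 229 = 241
Out of scope = 27 + 213 = 240
Numerator: 368 + 19 = 387
Denominator: 368 + 19 + 241 + 28 = 656
COOP2 = 387 / 656 = 0.5899

59.0%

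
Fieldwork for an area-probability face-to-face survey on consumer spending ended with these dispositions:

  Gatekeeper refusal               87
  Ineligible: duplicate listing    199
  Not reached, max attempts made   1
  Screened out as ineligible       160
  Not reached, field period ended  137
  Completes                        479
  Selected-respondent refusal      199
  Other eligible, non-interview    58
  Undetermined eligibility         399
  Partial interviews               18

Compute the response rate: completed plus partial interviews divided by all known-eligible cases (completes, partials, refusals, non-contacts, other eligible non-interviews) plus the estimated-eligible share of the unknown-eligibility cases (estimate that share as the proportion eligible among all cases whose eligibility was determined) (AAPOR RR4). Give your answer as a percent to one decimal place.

Declined to participate = 87 + 199 = 286
Non-contacts = 137 + 1 = 138
Not eligible = 160 + 199 = 359
Num → 479 + 18 = 497
Known eligible → 479 + 18 + 286 + 138 + 58 = 979
e = 979 / (979 + 359) = 979 / 1338 = 0.7317
Estimated eligible among unknowns → 0.7317 × 399 = 291.95
Denom → 979 + 291.95 = 1270.95
RR4 = 497 / 1270.95 = 0.3910

39.1%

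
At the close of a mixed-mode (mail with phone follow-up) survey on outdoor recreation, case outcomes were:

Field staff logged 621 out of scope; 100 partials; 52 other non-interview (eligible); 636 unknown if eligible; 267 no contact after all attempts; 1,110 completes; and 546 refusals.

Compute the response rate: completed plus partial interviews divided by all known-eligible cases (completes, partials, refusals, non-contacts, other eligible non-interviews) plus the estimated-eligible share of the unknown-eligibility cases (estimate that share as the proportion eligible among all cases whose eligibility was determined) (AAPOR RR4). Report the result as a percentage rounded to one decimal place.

47.2%

Numerator: 1110 + 100 = 1210
Determined eligible: 1110 + 100 + 546 + 267 + 52 = 2075
e = 2075 / (2075 + 621) = 2075 / 2696 = 0.7697
Eligible share of unknowns: 0.7697 × 636 = 489.53
Denom: 2075 + 489.53 = 2564.53
RR4 = 1210 / 2564.53 = 0.4718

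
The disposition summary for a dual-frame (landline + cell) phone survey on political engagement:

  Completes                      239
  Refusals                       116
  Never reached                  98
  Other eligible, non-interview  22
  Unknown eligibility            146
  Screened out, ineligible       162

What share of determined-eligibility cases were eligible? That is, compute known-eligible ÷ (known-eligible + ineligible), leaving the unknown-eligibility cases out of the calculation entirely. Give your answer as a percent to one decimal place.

74.6%

Known eligible: 239 + 116 + 98 + 22 = 475
e = 475 / (475 + 162) = 475 / 637 = 0.7457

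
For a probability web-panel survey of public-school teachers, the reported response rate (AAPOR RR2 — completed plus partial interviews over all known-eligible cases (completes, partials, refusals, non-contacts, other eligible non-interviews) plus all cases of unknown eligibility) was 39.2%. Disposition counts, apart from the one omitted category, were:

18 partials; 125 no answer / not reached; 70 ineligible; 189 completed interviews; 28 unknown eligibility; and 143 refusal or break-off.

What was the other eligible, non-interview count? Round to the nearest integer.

Num → 189 + 18 = 207
RR2 = 207 / D = 0.392
D = 207 / 0.392 = 528.1
Other denominator terms total 503
other eligible, non-interview = 528.1 − 503 ≈ 25

25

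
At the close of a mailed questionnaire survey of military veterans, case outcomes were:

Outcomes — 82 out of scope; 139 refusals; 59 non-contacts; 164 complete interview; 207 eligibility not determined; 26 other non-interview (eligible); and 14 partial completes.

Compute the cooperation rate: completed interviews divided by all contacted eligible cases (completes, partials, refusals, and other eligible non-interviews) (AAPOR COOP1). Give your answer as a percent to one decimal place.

Numerator → 164
Denominator → 164 + 14 + 139 + 26 = 343
COOP1 = 164 / 343 = 0.4781

47.8%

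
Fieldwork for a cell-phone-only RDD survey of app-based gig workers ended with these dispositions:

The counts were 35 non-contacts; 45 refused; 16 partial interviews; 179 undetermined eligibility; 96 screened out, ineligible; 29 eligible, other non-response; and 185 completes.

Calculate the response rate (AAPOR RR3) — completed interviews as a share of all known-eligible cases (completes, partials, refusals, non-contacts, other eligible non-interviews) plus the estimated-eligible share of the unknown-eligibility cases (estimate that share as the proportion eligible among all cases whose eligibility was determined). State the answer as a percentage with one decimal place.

Top → 185
Eligible (known) → 185 + 16 + 45 + 35 + 29 = 310
e = 310 / (310 + 96) = 310 / 406 = 0.7635
Eligible share of unknowns → 0.7635 × 179 = 136.67
Base → 310 + 136.67 = 446.67
RR3 = 185 / 446.67 = 0.4142

41.4%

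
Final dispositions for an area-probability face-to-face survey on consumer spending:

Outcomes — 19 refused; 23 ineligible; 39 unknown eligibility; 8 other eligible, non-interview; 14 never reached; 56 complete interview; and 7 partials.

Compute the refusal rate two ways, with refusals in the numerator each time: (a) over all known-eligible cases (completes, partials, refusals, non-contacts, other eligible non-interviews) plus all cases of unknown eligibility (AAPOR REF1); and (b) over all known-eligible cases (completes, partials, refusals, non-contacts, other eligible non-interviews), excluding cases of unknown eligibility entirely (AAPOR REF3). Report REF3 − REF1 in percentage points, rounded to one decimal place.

5.0

Num: 19
Denom: 56 + 7 + 19 + 14 + 8 + 39 = 143
REF1 = 19 / 143 = 0.1329
Denom: 56 + 7 + 19 + 14 + 8 = 104
REF3 = 19 / 104 = 0.1827
Difference = 18.27 − 13.29 = 4.98 percentage points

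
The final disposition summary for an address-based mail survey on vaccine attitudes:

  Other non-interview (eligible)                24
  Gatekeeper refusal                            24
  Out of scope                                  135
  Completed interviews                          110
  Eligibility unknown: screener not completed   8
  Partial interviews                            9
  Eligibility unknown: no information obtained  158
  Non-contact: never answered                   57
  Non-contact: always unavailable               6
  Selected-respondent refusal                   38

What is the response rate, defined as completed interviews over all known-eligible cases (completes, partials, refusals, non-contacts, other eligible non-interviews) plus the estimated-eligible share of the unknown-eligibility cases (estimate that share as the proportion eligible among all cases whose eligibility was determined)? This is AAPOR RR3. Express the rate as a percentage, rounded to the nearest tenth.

29.1%

Refused = 24 + 38 = 62
Never reached = 57 + 6 = 63
Eligibility not determined = 8 + 158 = 166
Num → 110
Known eligible → 110 + 9 + 62 + 63 + 24 = 268
e = 268 / (268 + 135) = 268 / 403 = 0.6650
Estimated eligible among unknowns → 0.6650 × 166 = 110.39
Denom → 268 + 110.39 = 378.39
RR3 = 110 / 378.39 = 0.2907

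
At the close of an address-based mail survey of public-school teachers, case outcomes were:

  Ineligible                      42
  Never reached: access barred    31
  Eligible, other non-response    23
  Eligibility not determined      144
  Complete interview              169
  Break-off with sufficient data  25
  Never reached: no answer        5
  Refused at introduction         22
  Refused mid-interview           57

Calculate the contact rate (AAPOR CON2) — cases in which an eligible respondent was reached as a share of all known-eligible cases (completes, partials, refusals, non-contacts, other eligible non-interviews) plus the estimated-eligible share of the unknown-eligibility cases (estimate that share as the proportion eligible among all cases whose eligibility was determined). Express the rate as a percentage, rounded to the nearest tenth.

64.4%

Refusal or break-off = 22 + 57 = 79
Never reached = 5 + 31 = 36
Top = 169 + 25 + 79 + 23 = 296
Determined eligible = 169 + 25 + 79 + 36 + 23 = 332
e = 332 / (332 + 42) = 332 / 374 = 0.8877
Estimated eligible among unknowns = 0.8877 × 144 = 127.83
Denom = 332 + 127.83 = 459.83
CON2 = 296 / 459.83 = 0.6437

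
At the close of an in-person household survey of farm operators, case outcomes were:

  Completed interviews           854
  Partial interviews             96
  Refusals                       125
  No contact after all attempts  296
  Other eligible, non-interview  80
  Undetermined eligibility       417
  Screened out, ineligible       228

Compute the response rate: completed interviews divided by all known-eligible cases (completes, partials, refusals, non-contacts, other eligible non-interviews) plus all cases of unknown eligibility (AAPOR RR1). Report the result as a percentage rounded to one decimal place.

Num: 854
Denom: 854 + 96 + 125 + 296 + 80 + 417 = 1868
RR1 = 854 / 1868 = 0.4572

45.7%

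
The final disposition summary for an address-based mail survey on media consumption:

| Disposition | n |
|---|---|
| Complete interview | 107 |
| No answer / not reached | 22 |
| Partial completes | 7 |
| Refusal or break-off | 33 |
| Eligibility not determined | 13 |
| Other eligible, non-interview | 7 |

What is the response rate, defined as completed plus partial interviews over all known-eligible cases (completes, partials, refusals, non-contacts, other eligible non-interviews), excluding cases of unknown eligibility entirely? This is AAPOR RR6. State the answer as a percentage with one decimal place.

Num = 107 + 7 = 114
Denominator = 107 + 7 + 33 + 22 + 7 = 176
RR6 = 114 / 176 = 0.6477

64.8%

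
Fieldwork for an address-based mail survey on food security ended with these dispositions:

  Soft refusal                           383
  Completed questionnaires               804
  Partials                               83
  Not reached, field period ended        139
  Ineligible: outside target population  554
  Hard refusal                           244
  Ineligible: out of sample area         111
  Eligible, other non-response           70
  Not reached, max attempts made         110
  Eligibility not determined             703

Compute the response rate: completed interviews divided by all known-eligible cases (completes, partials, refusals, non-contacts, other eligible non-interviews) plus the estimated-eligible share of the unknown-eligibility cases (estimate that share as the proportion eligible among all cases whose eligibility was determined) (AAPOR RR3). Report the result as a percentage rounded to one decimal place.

34.2%

Refusals = 244 + 383 = 627
No answer / not reached = 139 + 110 = 249
Out of scope = 554 + 111 = 665
Numerator = 804
Eligible (known) = 804 + 83 + 627 + 249 + 70 = 1833
e = 1833 / (1833 + 665) = 1833 / 2498 = 0.7338
Estimated eligible among unknowns = 0.7338 × 703 = 515.86
Base = 1833 + 515.86 = 2348.86
RR3 = 804 / 2348.86 = 0.3423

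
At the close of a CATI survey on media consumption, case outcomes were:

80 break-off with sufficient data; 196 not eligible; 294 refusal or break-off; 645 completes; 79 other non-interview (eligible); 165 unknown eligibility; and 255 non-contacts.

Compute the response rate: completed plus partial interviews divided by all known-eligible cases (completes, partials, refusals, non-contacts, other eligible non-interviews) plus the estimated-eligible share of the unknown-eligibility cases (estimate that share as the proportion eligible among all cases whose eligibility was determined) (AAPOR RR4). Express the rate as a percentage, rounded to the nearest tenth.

48.4%

Top: 645 + 80 = 725
Known eligible: 645 + 80 + 294 + 255 + 79 = 1353
e = 1353 / (1353 + 196) = 1353 / 1549 = 0.8735
Eligible share of unknowns: 0.8735 × 165 = 144.13
Denom: 1353 + 144.13 = 1497.13
RR4 = 725 / 1497.13 = 0.4843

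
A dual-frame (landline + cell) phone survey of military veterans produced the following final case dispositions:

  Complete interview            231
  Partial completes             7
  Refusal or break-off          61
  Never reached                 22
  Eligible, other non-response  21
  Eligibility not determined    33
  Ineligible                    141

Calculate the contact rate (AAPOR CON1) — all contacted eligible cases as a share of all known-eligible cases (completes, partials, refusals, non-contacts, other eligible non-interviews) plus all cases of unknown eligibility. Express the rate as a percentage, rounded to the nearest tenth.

85.3%

Num = 231 + 7 + 61 + 21 = 320
Denominator = 231 + 7 + 61 + 22 + 21 + 33 = 375
CON1 = 320 / 375 = 0.8533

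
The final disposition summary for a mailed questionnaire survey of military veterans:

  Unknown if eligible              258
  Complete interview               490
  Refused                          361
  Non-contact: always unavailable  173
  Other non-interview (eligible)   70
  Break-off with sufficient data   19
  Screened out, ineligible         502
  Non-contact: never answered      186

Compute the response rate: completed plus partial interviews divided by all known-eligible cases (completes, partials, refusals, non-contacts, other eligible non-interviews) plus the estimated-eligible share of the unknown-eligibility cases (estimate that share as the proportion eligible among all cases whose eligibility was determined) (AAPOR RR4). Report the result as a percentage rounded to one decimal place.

Never reached = 186 + 173 = 359
Numerator: 490 + 19 = 509
Eligible (known): 490 + 19 + 361 + 359 + 70 = 1299
e = 1299 / (1299 + 502) = 1299 / 1801 = 0.7213
Eligible share of unknowns: 0.7213 × 258 = 186.10
Base: 1299 + 186.10 = 1485.10
RR4 = 509 / 1485.10 = 0.3427

34.3%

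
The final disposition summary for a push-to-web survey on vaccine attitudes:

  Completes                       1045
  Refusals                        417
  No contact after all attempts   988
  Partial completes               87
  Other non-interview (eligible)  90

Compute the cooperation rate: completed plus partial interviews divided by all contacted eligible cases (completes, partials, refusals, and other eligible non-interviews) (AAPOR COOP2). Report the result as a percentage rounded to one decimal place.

Num → 1045 + 87 = 1132
Base → 1045 + 87 + 417 + 90 = 1639
COOP2 = 1132 / 1639 = 0.6907

69.1%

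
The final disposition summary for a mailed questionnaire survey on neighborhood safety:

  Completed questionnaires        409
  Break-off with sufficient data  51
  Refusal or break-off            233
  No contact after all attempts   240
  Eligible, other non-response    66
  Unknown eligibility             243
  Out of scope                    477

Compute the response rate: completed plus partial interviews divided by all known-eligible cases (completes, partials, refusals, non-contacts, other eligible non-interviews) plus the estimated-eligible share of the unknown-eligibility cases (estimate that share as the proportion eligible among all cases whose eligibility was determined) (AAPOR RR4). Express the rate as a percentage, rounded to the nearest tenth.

Top = 409 + 51 = 460
Known eligible = 409 + 51 + 233 + 240 + 66 = 999
e = 999 / (999 + 477) = 999 / 1476 = 0.6768
Eligible share of unknowns = 0.6768 × 243 = 164.46
Denom = 999 + 164.46 = 1163.46
RR4 = 460 / 1163.46 = 0.3954

39.5%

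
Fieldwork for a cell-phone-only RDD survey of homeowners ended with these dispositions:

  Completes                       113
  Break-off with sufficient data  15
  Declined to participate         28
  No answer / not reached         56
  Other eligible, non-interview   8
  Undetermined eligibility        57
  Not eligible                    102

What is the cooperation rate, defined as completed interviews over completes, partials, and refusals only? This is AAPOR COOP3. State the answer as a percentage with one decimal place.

72.4%

Top: 113
Denominator: 113 + 15 + 28 = 156
COOP3 = 113 / 156 = 0.7244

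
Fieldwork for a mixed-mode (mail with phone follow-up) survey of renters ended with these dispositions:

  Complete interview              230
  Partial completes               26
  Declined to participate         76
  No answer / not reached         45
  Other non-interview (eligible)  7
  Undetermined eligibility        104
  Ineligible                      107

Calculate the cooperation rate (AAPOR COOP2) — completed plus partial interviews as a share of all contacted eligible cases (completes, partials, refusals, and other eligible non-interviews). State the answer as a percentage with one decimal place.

Num → 230 + 26 = 256
Base → 230 + 26 + 76 + 7 = 339
COOP2 = 256 / 339 = 0.7552

75.5%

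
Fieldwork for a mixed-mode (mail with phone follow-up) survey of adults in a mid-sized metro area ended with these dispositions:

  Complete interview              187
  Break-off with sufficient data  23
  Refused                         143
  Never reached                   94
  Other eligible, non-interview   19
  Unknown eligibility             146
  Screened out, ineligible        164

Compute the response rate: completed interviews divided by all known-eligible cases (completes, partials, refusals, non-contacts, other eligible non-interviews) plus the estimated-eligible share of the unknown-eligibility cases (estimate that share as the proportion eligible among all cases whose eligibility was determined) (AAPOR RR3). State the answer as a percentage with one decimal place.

Top → 187
Known eligible → 187 + 23 + 143 + 94 + 19 = 466
e = 466 / (466 + 164) = 466 / 630 = 0.7397
Estimated eligible among unknowns → 0.7397 × 146 = 108.00
Denominator → 466 + 108.00 = 574.00
RR3 = 187 / 574.00 = 0.3258

32.6%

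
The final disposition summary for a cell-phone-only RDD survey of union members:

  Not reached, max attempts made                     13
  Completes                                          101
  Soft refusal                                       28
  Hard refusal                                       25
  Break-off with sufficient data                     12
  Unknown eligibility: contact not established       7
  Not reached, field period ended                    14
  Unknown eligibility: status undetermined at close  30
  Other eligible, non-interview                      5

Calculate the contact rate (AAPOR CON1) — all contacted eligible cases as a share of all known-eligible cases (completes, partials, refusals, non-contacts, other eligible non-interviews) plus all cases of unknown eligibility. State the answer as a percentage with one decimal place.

Refusal or break-off = 25 + 28 = 53
No answer / not reached = 14 + 13 = 27
Unknown eligibility = 7 + 30 = 37
Numerator: 101 + 12 + 53 + 5 = 171
Denominator: 101 + 12 + 53 + 27 + 5 + 37 = 235
CON1 = 171 / 235 = 0.7277

72.8%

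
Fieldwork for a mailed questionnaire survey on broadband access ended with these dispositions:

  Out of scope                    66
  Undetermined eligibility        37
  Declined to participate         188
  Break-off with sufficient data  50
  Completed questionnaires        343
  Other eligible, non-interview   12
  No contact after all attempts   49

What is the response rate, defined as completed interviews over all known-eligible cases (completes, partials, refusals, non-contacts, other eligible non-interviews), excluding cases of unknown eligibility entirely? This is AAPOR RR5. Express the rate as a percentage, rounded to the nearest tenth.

53.4%

Num = 343
Denominator = 343 + 50 + 188 + 49 + 12 = 642
RR5 = 343 / 642 = 0.5343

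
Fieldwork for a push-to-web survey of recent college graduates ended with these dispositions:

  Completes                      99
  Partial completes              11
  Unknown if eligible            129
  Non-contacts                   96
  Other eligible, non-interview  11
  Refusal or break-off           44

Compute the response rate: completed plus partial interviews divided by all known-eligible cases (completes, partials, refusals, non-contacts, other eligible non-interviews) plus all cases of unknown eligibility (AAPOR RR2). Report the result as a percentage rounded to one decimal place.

28.2%

Numerator → 99 + 11 = 110
Denominator → 99 + 11 + 44 + 96 + 11 + 129 = 390
RR2 = 110 / 390 = 0.2821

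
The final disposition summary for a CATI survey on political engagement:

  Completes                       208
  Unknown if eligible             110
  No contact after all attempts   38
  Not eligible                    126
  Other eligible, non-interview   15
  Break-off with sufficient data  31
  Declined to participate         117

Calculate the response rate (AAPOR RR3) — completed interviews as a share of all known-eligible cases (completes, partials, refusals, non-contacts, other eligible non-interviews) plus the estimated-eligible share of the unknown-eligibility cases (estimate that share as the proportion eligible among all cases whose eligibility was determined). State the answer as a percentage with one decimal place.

Num → 208
Known eligible → 208 + 31 + 117 + 38 + 15 = 409
e = 409 / (409 + 126) = 409 / 535 = 0.7645
e × U → 0.7645 × 110 = 84.09
Denom → 409 + 84.09 = 493.09
RR3 = 208 / 493.09 = 0.4218

42.2%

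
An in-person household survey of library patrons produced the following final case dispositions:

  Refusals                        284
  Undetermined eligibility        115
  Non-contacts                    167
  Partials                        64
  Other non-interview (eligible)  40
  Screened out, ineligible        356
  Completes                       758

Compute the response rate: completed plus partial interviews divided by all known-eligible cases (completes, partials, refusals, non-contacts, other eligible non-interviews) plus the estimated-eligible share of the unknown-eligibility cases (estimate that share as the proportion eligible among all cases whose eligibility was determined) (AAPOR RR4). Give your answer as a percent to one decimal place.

Numerator → 758 + 64 = 822
Determined eligible → 758 + 64 + 284 + 167 + 40 = 1313
e = 1313 / (1313 + 356) = 1313 / 1669 = 0.7867
Estimated eligible among unknowns → 0.7867 × 115 = 90.47
Denominator → 1313 + 90.47 = 1403.47
RR4 = 822 / 1403.47 = 0.5857

58.6%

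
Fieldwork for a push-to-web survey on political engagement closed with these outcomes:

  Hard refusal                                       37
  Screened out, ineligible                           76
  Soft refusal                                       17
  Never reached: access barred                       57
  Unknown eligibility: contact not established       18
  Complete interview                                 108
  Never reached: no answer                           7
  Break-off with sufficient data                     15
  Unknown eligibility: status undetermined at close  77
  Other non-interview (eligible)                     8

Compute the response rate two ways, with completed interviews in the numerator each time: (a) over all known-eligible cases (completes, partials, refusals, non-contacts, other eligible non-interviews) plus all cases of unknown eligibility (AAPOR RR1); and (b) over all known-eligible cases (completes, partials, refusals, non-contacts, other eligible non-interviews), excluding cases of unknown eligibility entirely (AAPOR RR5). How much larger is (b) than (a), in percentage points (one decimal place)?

12.0

Refusal or break-off = 37 + 17 = 54
Non-contacts = 7 + 57 = 64
Unknown eligibility = 18 + 77 = 95
Num: 108
Base: 108 + 15 + 54 + 64 + 8 + 95 = 344
RR1 = 108 / 344 = 0.3140
Base: 108 + 15 + 54 + 64 + 8 = 249
RR5 = 108 / 249 = 0.4337
Difference = 43.37 − 31.40 = 11.97 percentage points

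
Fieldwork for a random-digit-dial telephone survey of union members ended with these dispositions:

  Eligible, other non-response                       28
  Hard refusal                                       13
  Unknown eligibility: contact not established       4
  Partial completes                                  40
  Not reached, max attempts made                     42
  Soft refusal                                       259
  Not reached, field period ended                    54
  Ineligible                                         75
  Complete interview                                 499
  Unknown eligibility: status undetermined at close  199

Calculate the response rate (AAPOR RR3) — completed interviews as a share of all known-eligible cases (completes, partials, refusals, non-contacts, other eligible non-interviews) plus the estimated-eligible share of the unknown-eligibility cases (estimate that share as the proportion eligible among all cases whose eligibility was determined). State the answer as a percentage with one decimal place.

44.4%

Refused = 13 + 259 = 272
No contact after all attempts = 54 + 42 = 96
Eligibility not determined = 4 + 199 = 203
Num: 499
Known eligible: 499 + 40 + 272 + 96 + 28 = 935
e = 935 / (935 + 75) = 935 / 1010 = 0.9257
e × U: 0.9257 × 203 = 187.92
Denominator: 935 + 187.92 = 1122.92
RR3 = 499 / 1122.92 = 0.4444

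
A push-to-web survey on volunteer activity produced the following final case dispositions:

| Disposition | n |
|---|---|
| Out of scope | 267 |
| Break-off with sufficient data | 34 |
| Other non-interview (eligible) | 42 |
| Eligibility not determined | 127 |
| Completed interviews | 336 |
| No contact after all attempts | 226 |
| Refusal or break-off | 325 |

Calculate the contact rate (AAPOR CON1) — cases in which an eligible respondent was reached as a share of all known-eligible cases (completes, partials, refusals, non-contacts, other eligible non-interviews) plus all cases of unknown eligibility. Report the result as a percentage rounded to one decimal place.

Num: 336 + 34 + 325 + 42 = 737
Denom: 336 + 34 + 325 + 226 + 42 + 127 = 1090
CON1 = 737 / 1090 = 0.6761

67.6%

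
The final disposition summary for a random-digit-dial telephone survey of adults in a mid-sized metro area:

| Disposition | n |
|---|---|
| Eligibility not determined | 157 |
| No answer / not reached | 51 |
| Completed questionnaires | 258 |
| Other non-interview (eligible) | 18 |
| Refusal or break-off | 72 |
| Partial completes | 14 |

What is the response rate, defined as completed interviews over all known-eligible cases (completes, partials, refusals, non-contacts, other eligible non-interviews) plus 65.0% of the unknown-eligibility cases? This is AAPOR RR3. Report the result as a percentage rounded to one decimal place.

Numerator: 258
Eligible (known): 258 + 14 + 72 + 51 + 18 = 413
e × U: 0.6500 × 157 = 102.05
Denominator: 413 + 102.05 = 515.05
RR3 = 258 / 515.05 = 0.5009

50.1%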